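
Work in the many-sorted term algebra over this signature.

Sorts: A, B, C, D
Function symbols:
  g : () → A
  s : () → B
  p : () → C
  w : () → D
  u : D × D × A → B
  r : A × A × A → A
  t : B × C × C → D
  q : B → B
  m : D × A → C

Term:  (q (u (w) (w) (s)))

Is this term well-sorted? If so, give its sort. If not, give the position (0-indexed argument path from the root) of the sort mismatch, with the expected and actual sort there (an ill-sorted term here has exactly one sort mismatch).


    (w) : D
    (w) : D
    (s) : B
  (u (w) (w) (s)) : ✗ arg 2 at [0, 2] has sort B, expected A

ill-sorted at position [0, 2]: expected A, got B


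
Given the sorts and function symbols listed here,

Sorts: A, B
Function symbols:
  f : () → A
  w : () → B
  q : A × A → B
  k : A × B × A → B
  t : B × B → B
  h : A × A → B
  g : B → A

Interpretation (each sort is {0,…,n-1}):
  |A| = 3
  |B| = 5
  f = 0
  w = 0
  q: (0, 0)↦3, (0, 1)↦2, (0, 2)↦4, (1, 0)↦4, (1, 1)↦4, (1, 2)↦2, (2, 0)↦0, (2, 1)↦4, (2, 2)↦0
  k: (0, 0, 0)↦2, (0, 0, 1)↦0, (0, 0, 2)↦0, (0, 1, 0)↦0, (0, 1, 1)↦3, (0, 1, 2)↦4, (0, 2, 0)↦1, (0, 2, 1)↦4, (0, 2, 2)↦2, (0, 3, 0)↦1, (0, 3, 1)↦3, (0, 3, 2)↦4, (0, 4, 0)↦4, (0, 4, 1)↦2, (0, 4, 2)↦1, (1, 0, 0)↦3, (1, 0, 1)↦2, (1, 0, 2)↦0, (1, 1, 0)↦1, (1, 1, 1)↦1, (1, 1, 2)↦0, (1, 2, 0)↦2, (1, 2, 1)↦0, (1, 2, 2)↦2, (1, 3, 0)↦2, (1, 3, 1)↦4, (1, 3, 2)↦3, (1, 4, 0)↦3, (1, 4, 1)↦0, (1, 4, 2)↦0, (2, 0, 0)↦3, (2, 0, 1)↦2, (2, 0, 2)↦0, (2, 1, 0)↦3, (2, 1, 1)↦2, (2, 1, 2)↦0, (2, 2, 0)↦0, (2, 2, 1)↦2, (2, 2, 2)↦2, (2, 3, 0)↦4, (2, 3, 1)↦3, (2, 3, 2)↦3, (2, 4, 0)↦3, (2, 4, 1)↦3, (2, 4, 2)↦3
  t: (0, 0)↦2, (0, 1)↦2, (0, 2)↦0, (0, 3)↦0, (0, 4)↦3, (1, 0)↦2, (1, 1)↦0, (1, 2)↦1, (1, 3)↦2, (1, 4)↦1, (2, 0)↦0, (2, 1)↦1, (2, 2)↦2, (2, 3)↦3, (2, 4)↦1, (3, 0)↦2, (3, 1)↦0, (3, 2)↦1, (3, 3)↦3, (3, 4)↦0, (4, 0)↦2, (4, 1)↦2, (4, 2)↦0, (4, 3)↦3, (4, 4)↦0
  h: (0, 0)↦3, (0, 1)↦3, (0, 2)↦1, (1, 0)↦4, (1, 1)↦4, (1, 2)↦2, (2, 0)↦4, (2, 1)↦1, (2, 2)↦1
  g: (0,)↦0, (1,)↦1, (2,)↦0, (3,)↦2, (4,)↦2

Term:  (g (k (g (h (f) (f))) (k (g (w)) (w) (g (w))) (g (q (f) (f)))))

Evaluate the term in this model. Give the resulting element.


  f = 0
  f = 0
  (h (f) (f)) = h(0, 0) = 3
  (g (h (f) (f))) = g(3,) = 2
  w = 0
  (g (w)) = g(0,) = 0
  w = 0
  w = 0
  (g (w)) = g(0,) = 0
  (k (g (w)) (w) (g (w))) = k(0, 0, 0) = 2
  f = 0
  f = 0
  (q (f) (f)) = q(0, 0) = 3
  (g (q (f) (f))) = g(3,) = 2
  (k (g (h (f) (f))) (k (g (w)) (w) (g (w))) (g (q (f) (f)))) = k(2, 2, 2) = 2
  (g (k (g (h (f) (f))) (k (g (w)) (w) (g (w))) (g (q (f) (f))))) = g(2,) = 0

value = 0


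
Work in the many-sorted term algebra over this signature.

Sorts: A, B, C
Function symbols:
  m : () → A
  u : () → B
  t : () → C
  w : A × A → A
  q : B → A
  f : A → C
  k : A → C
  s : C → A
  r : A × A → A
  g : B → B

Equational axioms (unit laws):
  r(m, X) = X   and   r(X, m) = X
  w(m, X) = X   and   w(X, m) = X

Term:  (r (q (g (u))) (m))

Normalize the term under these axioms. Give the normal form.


1. (r (q (g (u))) (m))  →  (q (g (u)))

normal form = (q (g (u)))


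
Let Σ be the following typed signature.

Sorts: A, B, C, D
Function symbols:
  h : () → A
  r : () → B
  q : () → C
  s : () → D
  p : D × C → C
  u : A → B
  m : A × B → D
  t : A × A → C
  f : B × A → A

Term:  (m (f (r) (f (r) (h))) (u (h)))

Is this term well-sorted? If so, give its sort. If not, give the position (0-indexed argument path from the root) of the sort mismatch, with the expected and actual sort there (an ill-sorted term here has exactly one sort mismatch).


    (r) : B
      (r) : B
      (h) : A
    (f (r) (h)) : A
  (f (r) (f (r) (h))) : A
    (h) : A
  (u (h)) : B
(m (f (r) (f (r) (h))) (u (h))) : D

well-sorted; sort = D


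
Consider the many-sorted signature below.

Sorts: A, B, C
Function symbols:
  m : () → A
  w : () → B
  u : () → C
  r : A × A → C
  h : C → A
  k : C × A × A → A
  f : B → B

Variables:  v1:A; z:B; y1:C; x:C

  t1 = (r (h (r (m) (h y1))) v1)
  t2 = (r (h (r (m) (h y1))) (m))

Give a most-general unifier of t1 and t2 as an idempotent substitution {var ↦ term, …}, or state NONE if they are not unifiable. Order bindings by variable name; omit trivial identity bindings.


{v1 ↦ (m)}


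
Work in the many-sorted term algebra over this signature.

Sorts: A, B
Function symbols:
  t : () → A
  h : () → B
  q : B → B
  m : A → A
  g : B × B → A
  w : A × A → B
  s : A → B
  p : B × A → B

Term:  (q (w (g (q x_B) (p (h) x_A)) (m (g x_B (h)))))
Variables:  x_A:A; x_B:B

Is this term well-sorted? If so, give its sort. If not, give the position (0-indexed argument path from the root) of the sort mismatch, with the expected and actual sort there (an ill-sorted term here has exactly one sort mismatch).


        x_B : B
      (q x_B) : B
        (h) : B
        x_A : A
      (p (h) x_A) : B
    (g (q x_B) (p (h) x_A)) : A
        x_B : B
        (h) : B
      (g x_B (h)) : A
    (m (g x_B (h))) : A
  (w (g (q x_B) (p (h) x_A)) (m (g x_B (h)))) : B
(q (w (g (q x_B) (p (h) x_A)) (m (g x_B (h))))) : B

well-sorted; sort = B


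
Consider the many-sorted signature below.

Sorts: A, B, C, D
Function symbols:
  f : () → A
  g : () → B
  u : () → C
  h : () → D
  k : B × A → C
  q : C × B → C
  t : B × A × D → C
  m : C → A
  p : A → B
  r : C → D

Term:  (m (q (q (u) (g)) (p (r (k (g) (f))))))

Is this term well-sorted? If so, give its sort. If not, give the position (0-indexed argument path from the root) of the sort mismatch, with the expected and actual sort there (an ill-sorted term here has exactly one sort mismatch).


ill-sorted at position [0, 1, 0]: expected A, got D

      (u) : C
      (g) : B
    (q (u) (g)) : C
          (g) : B
          (f) : A
        (k (g) (f)) : C
      (r (k (g) (f))) : D
    (p (r (k (g) (f)))) : ✗ arg 0 at [0, 1, 0] has sort D, expected A


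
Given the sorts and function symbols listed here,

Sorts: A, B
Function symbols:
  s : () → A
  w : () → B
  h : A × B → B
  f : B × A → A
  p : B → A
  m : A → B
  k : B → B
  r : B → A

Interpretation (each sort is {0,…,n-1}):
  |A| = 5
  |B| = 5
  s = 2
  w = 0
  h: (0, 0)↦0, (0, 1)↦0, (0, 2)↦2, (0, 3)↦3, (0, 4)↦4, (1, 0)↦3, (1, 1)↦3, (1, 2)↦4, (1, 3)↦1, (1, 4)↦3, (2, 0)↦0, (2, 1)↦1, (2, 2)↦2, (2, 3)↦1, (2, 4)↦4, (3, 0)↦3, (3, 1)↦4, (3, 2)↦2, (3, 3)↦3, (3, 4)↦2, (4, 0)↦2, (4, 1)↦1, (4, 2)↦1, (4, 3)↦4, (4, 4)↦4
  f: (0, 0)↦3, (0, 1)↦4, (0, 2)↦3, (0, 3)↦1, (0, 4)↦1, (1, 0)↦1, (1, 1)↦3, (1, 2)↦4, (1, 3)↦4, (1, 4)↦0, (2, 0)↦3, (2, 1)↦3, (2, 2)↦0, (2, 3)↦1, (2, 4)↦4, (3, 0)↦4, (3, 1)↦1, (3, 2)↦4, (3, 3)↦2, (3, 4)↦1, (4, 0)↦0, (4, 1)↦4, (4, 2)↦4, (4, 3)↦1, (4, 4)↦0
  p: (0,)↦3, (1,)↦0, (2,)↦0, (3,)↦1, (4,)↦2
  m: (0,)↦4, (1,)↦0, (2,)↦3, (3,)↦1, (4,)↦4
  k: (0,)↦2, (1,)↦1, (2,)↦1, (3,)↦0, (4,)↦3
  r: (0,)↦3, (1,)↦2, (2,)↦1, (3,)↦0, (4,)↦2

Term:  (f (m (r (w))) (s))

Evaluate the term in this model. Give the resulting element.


  w = 0
  (r (w)) = r(0,) = 3
  (m (r (w))) = m(3,) = 1
  s = 2
  (f (m (r (w))) (s)) = f(1, 2) = 4

value = 4


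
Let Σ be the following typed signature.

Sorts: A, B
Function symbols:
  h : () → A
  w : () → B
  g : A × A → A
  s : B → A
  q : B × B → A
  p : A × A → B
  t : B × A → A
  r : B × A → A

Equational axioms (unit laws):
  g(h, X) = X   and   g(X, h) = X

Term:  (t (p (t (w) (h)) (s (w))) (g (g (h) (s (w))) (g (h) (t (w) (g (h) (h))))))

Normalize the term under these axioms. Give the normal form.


normal form = (t (p (t (w) (h)) (s (w))) (g (s (w)) (t (w) (h))))

1. (t (p (t (w) (h)) (s (w))) (g (g (h) (s (w))) (g (h) (t (w) (g (h) (h))))))  →  (t (p (t (w) (h)) (s (w))) (g (s (w)) (g (h) (t (w) (g (h) (h))))))
2. (t (p (t (w) (h)) (s (w))) (g (s (w)) (g (h) (t (w) (g (h) (h))))))  →  (t (p (t (w) (h)) (s (w))) (g (s (w)) (t (w) (g (h) (h)))))
3. (t (p (t (w) (h)) (s (w))) (g (s (w)) (t (w) (g (h) (h)))))  →  (t (p (t (w) (h)) (s (w))) (g (s (w)) (t (w) (h))))


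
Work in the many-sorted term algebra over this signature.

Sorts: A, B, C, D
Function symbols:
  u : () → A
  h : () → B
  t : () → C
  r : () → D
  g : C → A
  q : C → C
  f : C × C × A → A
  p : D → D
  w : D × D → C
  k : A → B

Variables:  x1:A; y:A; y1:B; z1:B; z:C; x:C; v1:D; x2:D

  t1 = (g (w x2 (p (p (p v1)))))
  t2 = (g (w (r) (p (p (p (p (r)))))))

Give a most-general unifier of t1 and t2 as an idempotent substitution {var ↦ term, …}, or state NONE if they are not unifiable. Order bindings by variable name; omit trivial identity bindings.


{v1 ↦ (p (r)), x2 ↦ (r)}


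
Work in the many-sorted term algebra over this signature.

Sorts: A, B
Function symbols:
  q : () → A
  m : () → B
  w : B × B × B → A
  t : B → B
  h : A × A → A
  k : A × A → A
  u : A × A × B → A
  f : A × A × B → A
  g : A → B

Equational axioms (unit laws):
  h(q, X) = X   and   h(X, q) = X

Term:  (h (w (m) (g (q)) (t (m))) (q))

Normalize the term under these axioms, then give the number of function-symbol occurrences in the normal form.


size = 6

1. (h (w (m) (g (q)) (t (m))) (q))  →  (w (m) (g (q)) (t (m)))
normal form: (w (m) (g (q)) (t (m)))


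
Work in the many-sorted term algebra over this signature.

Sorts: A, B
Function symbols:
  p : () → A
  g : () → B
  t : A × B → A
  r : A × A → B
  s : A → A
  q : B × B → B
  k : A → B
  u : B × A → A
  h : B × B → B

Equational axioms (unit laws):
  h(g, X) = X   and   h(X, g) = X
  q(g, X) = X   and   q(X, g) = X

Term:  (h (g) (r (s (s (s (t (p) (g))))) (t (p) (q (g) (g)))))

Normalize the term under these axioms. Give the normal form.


1. (h (g) (r (s (s (s (t (p) (g))))) (t (p) (q (g) (g)))))  →  (r (s (s (s (t (p) (g))))) (t (p) (q (g) (g))))
2. (r (s (s (s (t (p) (g))))) (t (p) (q (g) (g))))  →  (r (s (s (s (t (p) (g))))) (t (p) (g)))

normal form = (r (s (s (s (t (p) (g))))) (t (p) (g)))


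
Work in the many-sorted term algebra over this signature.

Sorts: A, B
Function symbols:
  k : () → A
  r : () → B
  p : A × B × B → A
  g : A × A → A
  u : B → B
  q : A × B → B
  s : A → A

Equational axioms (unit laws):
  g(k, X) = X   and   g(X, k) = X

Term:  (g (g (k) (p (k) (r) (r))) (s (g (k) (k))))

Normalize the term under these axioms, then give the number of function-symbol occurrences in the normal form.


size = 7

1. (g (g (k) (p (k) (r) (r))) (s (g (k) (k))))  →  (g (p (k) (r) (r)) (s (g (k) (k))))
2. (g (p (k) (r) (r)) (s (g (k) (k))))  →  (g (p (k) (r) (r)) (s (k)))
normal form: (g (p (k) (r) (r)) (s (k)))


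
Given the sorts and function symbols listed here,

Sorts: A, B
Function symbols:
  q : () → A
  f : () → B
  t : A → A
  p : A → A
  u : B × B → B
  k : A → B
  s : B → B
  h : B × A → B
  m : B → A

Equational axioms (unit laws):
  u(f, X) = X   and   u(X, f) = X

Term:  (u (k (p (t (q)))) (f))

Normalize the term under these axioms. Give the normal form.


normal form = (k (p (t (q))))

1. (u (k (p (t (q)))) (f))  →  (k (p (t (q))))


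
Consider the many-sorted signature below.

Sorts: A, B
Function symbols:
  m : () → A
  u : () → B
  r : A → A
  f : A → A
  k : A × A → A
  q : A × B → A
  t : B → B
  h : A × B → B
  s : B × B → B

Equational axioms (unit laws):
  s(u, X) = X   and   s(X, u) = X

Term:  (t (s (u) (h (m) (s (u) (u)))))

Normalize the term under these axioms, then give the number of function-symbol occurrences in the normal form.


size = 4

1. (t (s (u) (h (m) (s (u) (u)))))  →  (t (h (m) (s (u) (u))))
2. (t (h (m) (s (u) (u))))  →  (t (h (m) (u)))
normal form: (t (h (m) (u)))


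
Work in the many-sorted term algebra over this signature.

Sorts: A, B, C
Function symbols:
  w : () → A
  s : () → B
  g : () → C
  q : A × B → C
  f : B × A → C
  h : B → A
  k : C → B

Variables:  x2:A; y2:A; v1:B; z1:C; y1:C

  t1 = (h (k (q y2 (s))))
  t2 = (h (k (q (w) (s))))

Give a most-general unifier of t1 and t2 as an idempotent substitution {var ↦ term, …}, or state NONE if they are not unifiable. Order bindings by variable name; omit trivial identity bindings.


{y2 ↦ (w)}


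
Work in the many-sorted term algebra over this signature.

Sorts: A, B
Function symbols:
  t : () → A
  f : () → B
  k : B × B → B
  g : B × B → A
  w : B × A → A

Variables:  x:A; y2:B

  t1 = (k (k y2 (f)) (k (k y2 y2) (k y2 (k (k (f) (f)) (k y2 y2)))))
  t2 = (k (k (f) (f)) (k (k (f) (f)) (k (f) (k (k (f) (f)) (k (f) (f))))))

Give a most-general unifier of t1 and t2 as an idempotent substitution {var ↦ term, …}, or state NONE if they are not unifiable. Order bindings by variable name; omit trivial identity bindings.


{y2 ↦ (f)}


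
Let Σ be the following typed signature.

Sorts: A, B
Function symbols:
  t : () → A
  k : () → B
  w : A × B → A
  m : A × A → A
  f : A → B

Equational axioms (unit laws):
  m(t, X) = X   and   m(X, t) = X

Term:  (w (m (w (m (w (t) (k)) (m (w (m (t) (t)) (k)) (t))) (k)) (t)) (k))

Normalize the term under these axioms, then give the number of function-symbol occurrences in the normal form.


1. (w (m (w (m (w (t) (k)) (m (w (m (t) (t)) (k)) (t))) (k)) (t)) (k))  →  (w (w (m (w (t) (k)) (m (w (m (t) (t)) (k)) (t))) (k)) (k))
2. (w (w (m (w (t) (k)) (m (w (m (t) (t)) (k)) (t))) (k)) (k))  →  (w (w (m (w (t) (k)) (w (m (t) (t)) (k))) (k)) (k))
3. (w (w (m (w (t) (k)) (w (m (t) (t)) (k))) (k)) (k))  →  (w (w (m (w (t) (k)) (w (t) (k))) (k)) (k))
normal form: (w (w (m (w (t) (k)) (w (t) (k))) (k)) (k))

size = 11


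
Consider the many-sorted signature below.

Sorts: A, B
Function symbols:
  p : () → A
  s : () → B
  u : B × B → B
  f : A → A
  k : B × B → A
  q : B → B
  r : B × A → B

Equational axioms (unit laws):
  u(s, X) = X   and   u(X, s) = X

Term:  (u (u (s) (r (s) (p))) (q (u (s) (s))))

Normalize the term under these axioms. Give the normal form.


1. (u (u (s) (r (s) (p))) (q (u (s) (s))))  →  (u (r (s) (p)) (q (u (s) (s))))
2. (u (r (s) (p)) (q (u (s) (s))))  →  (u (r (s) (p)) (q (s)))

normal form = (u (r (s) (p)) (q (s)))


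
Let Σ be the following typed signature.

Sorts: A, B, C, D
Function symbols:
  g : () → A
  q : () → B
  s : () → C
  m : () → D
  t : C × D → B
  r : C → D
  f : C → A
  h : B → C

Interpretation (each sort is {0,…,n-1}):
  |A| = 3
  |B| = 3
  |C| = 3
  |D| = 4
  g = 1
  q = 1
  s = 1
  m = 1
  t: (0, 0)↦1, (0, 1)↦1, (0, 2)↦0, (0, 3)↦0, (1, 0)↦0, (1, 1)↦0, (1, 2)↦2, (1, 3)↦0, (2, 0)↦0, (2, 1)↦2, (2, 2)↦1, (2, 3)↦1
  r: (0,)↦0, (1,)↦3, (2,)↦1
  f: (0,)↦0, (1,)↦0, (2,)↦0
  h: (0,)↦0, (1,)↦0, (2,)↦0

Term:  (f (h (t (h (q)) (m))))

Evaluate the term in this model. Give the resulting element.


value = 0

  q = 1
  (h (q)) = h(1,) = 0
  m = 1
  (t (h (q)) (m)) = t(0, 1) = 1
  (h (t (h (q)) (m))) = h(1,) = 0
  (f (h (t (h (q)) (m)))) = f(0,) = 0


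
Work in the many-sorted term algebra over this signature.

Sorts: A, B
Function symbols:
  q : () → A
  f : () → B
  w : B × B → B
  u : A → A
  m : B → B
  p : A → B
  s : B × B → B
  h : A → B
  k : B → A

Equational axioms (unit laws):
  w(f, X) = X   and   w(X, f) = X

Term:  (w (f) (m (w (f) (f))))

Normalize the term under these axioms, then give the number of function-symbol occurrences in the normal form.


1. (w (f) (m (w (f) (f))))  →  (m (w (f) (f)))
2. (m (w (f) (f)))  →  (m (f))
normal form: (m (f))

size = 2


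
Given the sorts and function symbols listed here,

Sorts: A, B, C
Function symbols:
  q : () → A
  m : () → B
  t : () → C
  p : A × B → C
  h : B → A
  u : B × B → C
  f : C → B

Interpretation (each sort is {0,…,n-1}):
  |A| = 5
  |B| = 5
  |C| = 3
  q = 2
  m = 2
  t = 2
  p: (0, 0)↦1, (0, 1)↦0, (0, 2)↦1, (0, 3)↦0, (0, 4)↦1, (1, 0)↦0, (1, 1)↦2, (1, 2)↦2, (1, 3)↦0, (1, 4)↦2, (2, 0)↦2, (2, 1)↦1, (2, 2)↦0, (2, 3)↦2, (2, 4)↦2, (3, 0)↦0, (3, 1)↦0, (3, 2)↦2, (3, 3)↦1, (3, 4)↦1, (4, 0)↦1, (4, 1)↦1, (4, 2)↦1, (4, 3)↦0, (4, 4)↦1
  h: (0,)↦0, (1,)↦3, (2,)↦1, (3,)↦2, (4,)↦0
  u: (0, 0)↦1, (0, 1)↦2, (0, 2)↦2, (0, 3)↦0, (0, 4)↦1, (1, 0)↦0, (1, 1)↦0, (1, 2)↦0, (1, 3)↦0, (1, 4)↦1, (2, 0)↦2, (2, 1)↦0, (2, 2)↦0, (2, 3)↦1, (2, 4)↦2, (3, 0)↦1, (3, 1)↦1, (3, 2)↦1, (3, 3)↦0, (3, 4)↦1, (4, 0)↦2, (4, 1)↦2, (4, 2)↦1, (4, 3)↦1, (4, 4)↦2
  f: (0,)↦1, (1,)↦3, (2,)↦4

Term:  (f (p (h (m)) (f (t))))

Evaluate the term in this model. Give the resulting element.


  m = 2
  (h (m)) = h(2,) = 1
  t = 2
  (f (t)) = f(2,) = 4
  (p (h (m)) (f (t))) = p(1, 4) = 2
  (f (p (h (m)) (f (t)))) = f(2,) = 4

value = 4


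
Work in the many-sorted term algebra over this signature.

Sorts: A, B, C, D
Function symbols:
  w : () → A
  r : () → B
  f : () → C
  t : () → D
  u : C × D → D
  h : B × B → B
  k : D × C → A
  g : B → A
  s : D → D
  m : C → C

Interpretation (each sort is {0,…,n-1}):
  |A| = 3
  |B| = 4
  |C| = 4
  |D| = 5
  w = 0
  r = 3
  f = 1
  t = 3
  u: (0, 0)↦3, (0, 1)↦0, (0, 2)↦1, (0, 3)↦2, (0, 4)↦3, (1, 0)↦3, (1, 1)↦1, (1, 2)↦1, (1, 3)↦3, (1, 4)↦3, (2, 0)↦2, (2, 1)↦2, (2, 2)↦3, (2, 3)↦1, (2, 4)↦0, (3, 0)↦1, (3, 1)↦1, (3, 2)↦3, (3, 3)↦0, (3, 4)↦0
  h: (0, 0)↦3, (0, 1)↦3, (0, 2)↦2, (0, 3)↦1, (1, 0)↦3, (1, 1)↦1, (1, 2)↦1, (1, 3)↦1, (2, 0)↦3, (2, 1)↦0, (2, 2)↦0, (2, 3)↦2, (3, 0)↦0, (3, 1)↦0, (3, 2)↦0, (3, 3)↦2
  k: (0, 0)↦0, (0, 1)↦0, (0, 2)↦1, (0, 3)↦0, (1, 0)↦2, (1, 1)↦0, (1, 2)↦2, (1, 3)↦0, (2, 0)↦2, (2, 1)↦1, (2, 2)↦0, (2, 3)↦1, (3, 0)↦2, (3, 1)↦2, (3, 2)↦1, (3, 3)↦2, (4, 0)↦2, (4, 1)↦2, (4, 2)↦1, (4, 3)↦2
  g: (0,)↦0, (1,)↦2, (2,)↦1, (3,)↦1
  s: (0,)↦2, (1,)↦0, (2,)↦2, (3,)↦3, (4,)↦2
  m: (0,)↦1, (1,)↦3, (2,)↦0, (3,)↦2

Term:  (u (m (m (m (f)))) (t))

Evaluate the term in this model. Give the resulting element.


value = 2

  f = 1
  (m (f)) = m(1,) = 3
  (m (m (f))) = m(3,) = 2
  (m (m (m (f)))) = m(2,) = 0
  t = 3
  (u (m (m (m (f)))) (t)) = u(0, 3) = 2


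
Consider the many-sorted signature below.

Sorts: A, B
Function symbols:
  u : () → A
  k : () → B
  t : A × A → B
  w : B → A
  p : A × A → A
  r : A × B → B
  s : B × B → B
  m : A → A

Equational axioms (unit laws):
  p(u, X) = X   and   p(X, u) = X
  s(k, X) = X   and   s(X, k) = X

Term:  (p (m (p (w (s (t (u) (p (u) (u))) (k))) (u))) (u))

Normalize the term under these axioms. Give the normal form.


normal form = (m (w (t (u) (u))))

1. (p (m (p (w (s (t (u) (p (u) (u))) (k))) (u))) (u))  →  (m (p (w (s (t (u) (p (u) (u))) (k))) (u)))
2. (m (p (w (s (t (u) (p (u) (u))) (k))) (u)))  →  (m (w (s (t (u) (p (u) (u))) (k))))
3. (m (w (s (t (u) (p (u) (u))) (k))))  →  (m (w (t (u) (p (u) (u)))))
4. (m (w (t (u) (p (u) (u)))))  →  (m (w (t (u) (u))))


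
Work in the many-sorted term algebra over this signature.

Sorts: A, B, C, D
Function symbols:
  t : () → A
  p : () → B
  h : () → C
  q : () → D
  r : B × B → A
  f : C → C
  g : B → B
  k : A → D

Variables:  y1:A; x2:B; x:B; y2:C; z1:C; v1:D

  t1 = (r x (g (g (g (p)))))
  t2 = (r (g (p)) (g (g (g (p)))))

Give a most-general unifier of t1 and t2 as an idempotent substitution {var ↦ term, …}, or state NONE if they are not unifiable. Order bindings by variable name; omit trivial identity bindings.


{x ↦ (g (p))}


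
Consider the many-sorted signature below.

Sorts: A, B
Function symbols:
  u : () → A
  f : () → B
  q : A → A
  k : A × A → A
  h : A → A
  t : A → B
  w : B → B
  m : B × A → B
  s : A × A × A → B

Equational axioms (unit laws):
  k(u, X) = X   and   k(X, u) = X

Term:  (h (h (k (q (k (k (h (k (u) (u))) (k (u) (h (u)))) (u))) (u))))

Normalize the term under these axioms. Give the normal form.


1. (h (h (k (q (k (k (h (k (u) (u))) (k (u) (h (u)))) (u))) (u))))  →  (h (h (q (k (k (h (k (u) (u))) (k (u) (h (u)))) (u)))))
2. (h (h (q (k (k (h (k (u) (u))) (k (u) (h (u)))) (u)))))  →  (h (h (q (k (h (k (u) (u))) (k (u) (h (u)))))))
3. (h (h (q (k (h (k (u) (u))) (k (u) (h (u)))))))  →  (h (h (q (k (h (u)) (k (u) (h (u)))))))
4. (h (h (q (k (h (u)) (k (u) (h (u)))))))  →  (h (h (q (k (h (u)) (h (u))))))

normal form = (h (h (q (k (h (u)) (h (u))))))


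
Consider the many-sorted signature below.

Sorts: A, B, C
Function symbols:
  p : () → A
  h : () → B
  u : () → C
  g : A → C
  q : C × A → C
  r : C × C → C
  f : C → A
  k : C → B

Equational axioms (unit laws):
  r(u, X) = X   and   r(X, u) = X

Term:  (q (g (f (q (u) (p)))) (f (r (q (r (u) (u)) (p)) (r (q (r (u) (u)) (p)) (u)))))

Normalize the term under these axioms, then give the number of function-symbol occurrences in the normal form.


1. (q (g (f (q (u) (p)))) (f (r (q (r (u) (u)) (p)) (r (q (r (u) (u)) (p)) (u)))))  →  (q (g (f (q (u) (p)))) (f (r (q (u) (p)) (r (q (r (u) (u)) (p)) (u)))))
2. (q (g (f (q (u) (p)))) (f (r (q (u) (p)) (r (q (r (u) (u)) (p)) (u)))))  →  (q (g (f (q (u) (p)))) (f (r (q (u) (p)) (q (r (u) (u)) (p)))))
3. (q (g (f (q (u) (p)))) (f (r (q (u) (p)) (q (r (u) (u)) (p)))))  →  (q (g (f (q (u) (p)))) (f (r (q (u) (p)) (q (u) (p)))))
normal form: (q (g (f (q (u) (p)))) (f (r (q (u) (p)) (q (u) (p)))))

size = 14


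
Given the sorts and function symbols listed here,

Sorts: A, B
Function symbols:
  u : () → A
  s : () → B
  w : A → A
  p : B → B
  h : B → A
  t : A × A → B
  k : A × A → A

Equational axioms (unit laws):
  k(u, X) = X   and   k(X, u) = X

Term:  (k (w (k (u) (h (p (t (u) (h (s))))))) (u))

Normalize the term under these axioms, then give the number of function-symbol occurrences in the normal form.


size = 7

1. (k (w (k (u) (h (p (t (u) (h (s))))))) (u))  →  (w (k (u) (h (p (t (u) (h (s)))))))
2. (w (k (u) (h (p (t (u) (h (s)))))))  →  (w (h (p (t (u) (h (s))))))
normal form: (w (h (p (t (u) (h (s))))))


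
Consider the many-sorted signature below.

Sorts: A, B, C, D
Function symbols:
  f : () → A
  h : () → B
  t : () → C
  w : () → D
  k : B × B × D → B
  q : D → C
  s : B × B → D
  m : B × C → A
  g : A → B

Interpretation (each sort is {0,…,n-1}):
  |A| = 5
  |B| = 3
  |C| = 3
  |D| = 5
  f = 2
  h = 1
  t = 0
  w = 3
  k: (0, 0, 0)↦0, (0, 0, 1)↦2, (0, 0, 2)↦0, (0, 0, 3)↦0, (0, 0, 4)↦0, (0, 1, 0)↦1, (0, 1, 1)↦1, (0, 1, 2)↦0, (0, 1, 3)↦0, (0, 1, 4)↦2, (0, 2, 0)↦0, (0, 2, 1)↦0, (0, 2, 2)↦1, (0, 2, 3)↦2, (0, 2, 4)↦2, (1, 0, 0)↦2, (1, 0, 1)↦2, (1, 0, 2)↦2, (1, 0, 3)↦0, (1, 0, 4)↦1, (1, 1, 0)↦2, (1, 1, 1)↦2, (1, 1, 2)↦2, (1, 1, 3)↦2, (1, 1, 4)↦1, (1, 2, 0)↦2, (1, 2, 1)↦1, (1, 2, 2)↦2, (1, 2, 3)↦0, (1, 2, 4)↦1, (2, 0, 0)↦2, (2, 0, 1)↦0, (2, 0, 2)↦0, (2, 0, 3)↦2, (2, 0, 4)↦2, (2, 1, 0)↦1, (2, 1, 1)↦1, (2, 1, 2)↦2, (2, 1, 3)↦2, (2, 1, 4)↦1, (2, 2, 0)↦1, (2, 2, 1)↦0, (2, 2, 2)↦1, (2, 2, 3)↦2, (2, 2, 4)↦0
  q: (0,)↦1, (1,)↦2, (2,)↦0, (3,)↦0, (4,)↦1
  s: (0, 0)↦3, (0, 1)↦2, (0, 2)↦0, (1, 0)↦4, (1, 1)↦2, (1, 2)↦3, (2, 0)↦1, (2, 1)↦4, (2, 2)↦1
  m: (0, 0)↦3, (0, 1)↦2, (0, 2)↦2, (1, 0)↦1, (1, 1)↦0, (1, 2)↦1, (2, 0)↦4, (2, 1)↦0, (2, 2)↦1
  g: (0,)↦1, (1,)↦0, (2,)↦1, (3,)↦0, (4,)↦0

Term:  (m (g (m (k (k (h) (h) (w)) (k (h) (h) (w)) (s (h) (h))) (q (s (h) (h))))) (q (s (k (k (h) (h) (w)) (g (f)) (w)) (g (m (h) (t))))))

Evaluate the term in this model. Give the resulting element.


  h = 1
  h = 1
  w = 3
  (k (h) (h) (w)) = k(1, 1, 3) = 2
  h = 1
  h = 1
  w = 3
  (k (h) (h) (w)) = k(1, 1, 3) = 2
  h = 1
  h = 1
  (s (h) (h)) = s(1, 1) = 2
  (k (k (h) (h) (w)) (k (h) (h) (w)) (s (h) (h))) = k(2, 2, 2) = 1
  h = 1
  h = 1
  (s (h) (h)) = s(1, 1) = 2
  (q (s (h) (h))) = q(2,) = 0
  (m (k (k (h) (h) (w)) (k (h) (h) (w)) (s (h) (h))) (q (s (h) (h)))) = m(1, 0) = 1
  (g (m (k (k (h) (h) (w)) (k (h) (h) (w)) (s (h) (h))) (q (s (h) (h))))) = g(1,) = 0
  h = 1
  h = 1
  w = 3
  (k (h) (h) (w)) = k(1, 1, 3) = 2
  f = 2
  (g (f)) = g(2,) = 1
  w = 3
  (k (k (h) (h) (w)) (g (f)) (w)) = k(2, 1, 3) = 2
  h = 1
  t = 0
  (m (h) (t)) = m(1, 0) = 1
  (g (m (h) (t))) = g(1,) = 0
  (s (k (k (h) (h) (w)) (g (f)) (w)) (g (m (h) (t)))) = s(2, 0) = 1
  (q (s (k (k (h) (h) (w)) (g (f)) (w)) (g (m (h) (t))))) = q(1,) = 2
  (m (g (m (k (k (h) (h) (w)) (k (h) (h) (w)) (s (h) (h))) (q (s (h) (h))))) (q (s (k (k (h) (h) (w)) (g (f)) (w)) (g (m (h) (t)))))) = m(0, 2) = 2

value = 2


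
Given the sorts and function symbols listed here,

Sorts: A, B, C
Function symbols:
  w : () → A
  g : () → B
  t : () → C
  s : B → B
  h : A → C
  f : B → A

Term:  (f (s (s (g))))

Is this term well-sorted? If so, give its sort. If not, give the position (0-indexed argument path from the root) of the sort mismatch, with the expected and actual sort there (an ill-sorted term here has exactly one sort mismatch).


well-sorted; sort = A

      (g) : B
    (s (g)) : B
  (s (s (g))) : B
(f (s (s (g)))) : A


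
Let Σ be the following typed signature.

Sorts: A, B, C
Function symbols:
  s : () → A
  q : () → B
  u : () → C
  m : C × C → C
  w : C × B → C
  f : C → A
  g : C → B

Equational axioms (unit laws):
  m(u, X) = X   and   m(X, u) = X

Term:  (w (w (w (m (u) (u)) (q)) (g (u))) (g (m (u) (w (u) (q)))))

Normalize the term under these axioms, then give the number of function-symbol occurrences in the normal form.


1. (w (w (w (m (u) (u)) (q)) (g (u))) (g (m (u) (w (u) (q)))))  →  (w (w (w (u) (q)) (g (u))) (g (m (u) (w (u) (q)))))
2. (w (w (w (u) (q)) (g (u))) (g (m (u) (w (u) (q)))))  →  (w (w (w (u) (q)) (g (u))) (g (w (u) (q))))
normal form: (w (w (w (u) (q)) (g (u))) (g (w (u) (q))))

size = 11


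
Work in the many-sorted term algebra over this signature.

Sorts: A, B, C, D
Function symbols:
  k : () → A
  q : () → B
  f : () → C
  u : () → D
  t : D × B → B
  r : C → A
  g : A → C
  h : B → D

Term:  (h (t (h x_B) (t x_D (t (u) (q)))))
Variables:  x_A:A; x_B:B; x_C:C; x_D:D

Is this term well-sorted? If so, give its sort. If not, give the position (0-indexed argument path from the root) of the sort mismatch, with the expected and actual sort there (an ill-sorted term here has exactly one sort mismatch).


well-sorted; sort = D

      x_B : B
    (h x_B) : D
      x_D : D
        (u) : D
        (q) : B
      (t (u) (q)) : B
    (t x_D (t (u) (q))) : B
  (t (h x_B) (t x_D (t (u) (q)))) : B
(h (t (h x_B) (t x_D (t (u) (q))))) : D


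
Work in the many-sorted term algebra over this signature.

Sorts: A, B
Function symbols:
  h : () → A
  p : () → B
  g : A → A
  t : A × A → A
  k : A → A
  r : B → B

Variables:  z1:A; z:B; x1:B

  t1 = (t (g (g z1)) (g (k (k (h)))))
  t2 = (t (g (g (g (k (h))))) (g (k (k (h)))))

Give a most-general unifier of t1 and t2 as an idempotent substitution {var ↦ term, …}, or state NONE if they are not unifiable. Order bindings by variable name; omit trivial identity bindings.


{z1 ↦ (g (k (h)))}


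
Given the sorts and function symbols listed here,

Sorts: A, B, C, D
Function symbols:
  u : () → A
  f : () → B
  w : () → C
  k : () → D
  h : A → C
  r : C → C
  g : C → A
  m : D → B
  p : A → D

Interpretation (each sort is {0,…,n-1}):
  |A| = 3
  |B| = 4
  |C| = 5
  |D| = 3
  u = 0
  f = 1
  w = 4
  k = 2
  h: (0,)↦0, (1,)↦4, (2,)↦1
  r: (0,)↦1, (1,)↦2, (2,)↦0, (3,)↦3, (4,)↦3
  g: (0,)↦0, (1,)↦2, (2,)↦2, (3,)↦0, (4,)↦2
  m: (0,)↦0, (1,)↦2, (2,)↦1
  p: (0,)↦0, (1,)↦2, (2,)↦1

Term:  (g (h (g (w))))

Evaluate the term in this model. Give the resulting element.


  w = 4
  (g (w)) = g(4,) = 2
  (h (g (w))) = h(2,) = 1
  (g (h (g (w)))) = g(1,) = 2

value = 2


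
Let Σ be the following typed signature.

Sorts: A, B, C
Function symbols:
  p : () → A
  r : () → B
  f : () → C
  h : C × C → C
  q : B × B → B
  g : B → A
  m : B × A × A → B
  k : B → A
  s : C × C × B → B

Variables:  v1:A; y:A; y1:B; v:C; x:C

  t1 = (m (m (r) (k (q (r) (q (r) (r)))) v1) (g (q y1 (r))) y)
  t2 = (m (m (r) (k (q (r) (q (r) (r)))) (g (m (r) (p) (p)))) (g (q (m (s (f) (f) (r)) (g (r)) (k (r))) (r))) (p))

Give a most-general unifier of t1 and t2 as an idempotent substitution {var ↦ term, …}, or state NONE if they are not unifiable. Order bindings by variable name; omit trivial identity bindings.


{v1 ↦ (g (m (r) (p) (p))), y ↦ (p), y1 ↦ (m (s (f) (f) (r)) (g (r)) (k (r)))}


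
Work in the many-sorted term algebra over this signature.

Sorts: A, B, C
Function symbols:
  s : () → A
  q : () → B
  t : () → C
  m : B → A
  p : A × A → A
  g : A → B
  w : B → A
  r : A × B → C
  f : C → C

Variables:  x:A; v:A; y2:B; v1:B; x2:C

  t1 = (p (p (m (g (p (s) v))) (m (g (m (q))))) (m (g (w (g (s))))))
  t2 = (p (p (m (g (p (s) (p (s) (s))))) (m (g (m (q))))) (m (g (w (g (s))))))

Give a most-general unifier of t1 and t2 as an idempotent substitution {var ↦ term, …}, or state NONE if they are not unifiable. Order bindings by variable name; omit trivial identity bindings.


{v ↦ (p (s) (s))}


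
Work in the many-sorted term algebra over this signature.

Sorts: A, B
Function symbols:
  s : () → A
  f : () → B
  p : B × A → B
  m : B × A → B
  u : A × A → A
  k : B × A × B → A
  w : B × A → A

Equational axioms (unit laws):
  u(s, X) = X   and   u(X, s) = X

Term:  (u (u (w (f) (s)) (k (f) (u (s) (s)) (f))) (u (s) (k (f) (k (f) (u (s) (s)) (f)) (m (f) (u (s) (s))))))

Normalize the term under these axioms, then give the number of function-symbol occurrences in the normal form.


1. (u (u (w (f) (s)) (k (f) (u (s) (s)) (f))) (u (s) (k (f) (k (f) (u (s) (s)) (f)) (m (f) (u (s) (s))))))  →  (u (u (w (f) (s)) (k (f) (s) (f))) (u (s) (k (f) (k (f) (u (s) (s)) (f)) (m (f) (u (s) (s))))))
2. (u (u (w (f) (s)) (k (f) (s) (f))) (u (s) (k (f) (k (f) (u (s) (s)) (f)) (m (f) (u (s) (s))))))  →  (u (u (w (f) (s)) (k (f) (s) (f))) (k (f) (k (f) (u (s) (s)) (f)) (m (f) (u (s) (s)))))
3. (u (u (w (f) (s)) (k (f) (s) (f))) (k (f) (k (f) (u (s) (s)) (f)) (m (f) (u (s) (s)))))  →  (u (u (w (f) (s)) (k (f) (s) (f))) (k (f) (k (f) (s) (f)) (m (f) (u (s) (s)))))
4. (u (u (w (f) (s)) (k (f) (s) (f))) (k (f) (k (f) (s) (f)) (m (f) (u (s) (s)))))  →  (u (u (w (f) (s)) (k (f) (s) (f))) (k (f) (k (f) (s) (f)) (m (f) (s))))
normal form: (u (u (w (f) (s)) (k (f) (s) (f))) (k (f) (k (f) (s) (f)) (m (f) (s))))

size = 18


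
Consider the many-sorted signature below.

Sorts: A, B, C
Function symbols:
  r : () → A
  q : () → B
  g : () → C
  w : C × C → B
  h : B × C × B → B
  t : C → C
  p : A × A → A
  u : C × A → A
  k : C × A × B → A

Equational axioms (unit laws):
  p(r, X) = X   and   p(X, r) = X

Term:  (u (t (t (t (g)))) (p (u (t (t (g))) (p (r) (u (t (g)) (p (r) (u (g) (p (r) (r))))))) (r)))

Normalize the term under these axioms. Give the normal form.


normal form = (u (t (t (t (g)))) (u (t (t (g))) (u (t (g)) (u (g) (r)))))

1. (u (t (t (t (g)))) (p (u (t (t (g))) (p (r) (u (t (g)) (p (r) (u (g) (p (r) (r))))))) (r)))  →  (u (t (t (t (g)))) (u (t (t (g))) (p (r) (u (t (g)) (p (r) (u (g) (p (r) (r))))))))
2. (u (t (t (t (g)))) (u (t (t (g))) (p (r) (u (t (g)) (p (r) (u (g) (p (r) (r))))))))  →  (u (t (t (t (g)))) (u (t (t (g))) (u (t (g)) (p (r) (u (g) (p (r) (r)))))))
3. (u (t (t (t (g)))) (u (t (t (g))) (u (t (g)) (p (r) (u (g) (p (r) (r)))))))  →  (u (t (t (t (g)))) (u (t (t (g))) (u (t (g)) (u (g) (p (r) (r))))))
4. (u (t (t (t (g)))) (u (t (t (g))) (u (t (g)) (u (g) (p (r) (r))))))  →  (u (t (t (t (g)))) (u (t (t (g))) (u (t (g)) (u (g) (r)))))


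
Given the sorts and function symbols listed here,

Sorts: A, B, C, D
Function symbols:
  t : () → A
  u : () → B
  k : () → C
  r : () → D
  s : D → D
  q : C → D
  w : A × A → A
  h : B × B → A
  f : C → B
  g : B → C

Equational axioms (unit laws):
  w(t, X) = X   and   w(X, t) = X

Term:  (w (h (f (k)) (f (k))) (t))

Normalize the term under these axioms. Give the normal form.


normal form = (h (f (k)) (f (k)))

1. (w (h (f (k)) (f (k))) (t))  →  (h (f (k)) (f (k)))


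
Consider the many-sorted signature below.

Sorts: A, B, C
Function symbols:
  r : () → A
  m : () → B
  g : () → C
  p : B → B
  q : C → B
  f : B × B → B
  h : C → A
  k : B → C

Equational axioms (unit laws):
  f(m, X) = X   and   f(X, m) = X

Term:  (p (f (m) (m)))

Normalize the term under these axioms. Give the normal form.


1. (p (f (m) (m)))  →  (p (m))

normal form = (p (m))


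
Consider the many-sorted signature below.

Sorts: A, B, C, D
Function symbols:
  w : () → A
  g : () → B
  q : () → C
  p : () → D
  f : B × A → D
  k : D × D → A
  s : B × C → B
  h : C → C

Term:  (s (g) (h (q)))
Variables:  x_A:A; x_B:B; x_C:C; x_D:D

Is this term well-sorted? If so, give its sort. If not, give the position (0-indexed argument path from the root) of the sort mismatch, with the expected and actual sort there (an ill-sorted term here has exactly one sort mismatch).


  (g) : B
    (q) : C
  (h (q)) : C
(s (g) (h (q))) : B

well-sorted; sort = B


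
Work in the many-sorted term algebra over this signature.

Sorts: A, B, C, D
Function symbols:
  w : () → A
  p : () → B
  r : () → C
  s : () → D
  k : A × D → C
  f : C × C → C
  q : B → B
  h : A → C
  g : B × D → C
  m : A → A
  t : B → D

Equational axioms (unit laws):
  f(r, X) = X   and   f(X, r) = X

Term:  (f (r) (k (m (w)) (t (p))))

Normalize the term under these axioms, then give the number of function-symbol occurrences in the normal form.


size = 5

1. (f (r) (k (m (w)) (t (p))))  →  (k (m (w)) (t (p)))
normal form: (k (m (w)) (t (p)))


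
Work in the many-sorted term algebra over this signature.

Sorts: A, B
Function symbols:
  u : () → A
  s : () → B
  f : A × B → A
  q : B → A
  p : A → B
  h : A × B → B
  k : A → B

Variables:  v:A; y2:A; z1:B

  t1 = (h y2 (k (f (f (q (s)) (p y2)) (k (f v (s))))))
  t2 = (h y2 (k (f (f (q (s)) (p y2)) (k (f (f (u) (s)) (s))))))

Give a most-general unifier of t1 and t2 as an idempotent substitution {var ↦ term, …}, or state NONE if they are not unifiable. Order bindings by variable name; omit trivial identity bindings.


{v ↦ (f (u) (s))}


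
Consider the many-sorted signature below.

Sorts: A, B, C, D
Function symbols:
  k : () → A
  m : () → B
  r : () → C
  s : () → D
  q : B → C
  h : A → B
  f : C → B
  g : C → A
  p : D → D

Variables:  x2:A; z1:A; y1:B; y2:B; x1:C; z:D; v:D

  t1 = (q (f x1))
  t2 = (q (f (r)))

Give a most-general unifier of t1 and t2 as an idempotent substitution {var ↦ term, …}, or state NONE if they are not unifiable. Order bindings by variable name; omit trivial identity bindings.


{x1 ↦ (r)}


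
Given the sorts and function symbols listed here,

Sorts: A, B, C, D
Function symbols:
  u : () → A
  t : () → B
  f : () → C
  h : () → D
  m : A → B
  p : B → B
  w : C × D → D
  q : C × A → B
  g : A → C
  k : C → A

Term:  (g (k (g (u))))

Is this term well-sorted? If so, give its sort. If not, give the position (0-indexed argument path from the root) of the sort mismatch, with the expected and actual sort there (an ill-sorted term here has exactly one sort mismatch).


well-sorted; sort = C

      (u) : A
    (g (u)) : C
  (k (g (u))) : A
(g (k (g (u)))) : C


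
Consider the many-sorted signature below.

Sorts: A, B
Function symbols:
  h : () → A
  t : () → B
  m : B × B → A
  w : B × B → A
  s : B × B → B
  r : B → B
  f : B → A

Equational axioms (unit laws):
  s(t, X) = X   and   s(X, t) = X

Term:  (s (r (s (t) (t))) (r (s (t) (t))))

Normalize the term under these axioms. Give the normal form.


1. (s (r (s (t) (t))) (r (s (t) (t))))  →  (s (r (t)) (r (s (t) (t))))
2. (s (r (t)) (r (s (t) (t))))  →  (s (r (t)) (r (t)))

normal form = (s (r (t)) (r (t)))


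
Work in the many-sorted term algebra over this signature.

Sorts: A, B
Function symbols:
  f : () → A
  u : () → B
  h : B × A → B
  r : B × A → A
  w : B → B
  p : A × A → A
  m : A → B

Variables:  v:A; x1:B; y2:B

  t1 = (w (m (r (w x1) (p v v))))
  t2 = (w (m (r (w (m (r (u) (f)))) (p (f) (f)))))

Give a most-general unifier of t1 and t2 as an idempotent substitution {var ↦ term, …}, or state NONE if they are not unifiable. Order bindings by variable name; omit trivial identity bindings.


{v ↦ (f), x1 ↦ (m (r (u) (f)))}


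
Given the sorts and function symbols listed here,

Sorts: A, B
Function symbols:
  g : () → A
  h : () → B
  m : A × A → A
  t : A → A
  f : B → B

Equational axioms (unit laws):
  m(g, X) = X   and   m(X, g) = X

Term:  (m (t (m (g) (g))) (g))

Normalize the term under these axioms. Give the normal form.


1. (m (t (m (g) (g))) (g))  →  (t (m (g) (g)))
2. (t (m (g) (g)))  →  (t (g))

normal form = (t (g))


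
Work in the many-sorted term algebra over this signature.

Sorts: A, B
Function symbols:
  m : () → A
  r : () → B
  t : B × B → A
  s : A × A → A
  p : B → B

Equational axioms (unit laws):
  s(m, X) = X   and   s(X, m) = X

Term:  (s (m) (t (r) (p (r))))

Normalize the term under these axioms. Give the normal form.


1. (s (m) (t (r) (p (r))))  →  (t (r) (p (r)))

normal form = (t (r) (p (r)))


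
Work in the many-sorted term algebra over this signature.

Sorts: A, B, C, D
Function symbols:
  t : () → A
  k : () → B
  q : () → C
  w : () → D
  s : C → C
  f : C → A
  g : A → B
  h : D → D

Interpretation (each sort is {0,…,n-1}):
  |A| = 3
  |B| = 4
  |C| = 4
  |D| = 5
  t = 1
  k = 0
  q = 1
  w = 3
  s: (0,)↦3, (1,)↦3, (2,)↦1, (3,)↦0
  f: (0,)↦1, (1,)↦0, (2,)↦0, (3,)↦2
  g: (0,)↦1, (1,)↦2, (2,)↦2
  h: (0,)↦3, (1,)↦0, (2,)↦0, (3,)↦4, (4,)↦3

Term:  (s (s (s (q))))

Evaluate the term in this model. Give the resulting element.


  q = 1
  (s (q)) = s(1,) = 3
  (s (s (q))) = s(3,) = 0
  (s (s (s (q)))) = s(0,) = 3

value = 3


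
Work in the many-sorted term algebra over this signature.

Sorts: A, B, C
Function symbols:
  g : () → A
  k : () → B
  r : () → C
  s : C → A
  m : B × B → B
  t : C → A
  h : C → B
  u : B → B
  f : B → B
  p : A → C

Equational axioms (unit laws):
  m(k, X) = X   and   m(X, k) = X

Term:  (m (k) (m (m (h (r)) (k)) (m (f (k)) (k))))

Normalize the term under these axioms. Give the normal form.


1. (m (k) (m (m (h (r)) (k)) (m (f (k)) (k))))  →  (m (m (h (r)) (k)) (m (f (k)) (k)))
2. (m (m (h (r)) (k)) (m (f (k)) (k)))  →  (m (h (r)) (m (f (k)) (k)))
3. (m (h (r)) (m (f (k)) (k)))  →  (m (h (r)) (f (k)))

normal form = (m (h (r)) (f (k)))


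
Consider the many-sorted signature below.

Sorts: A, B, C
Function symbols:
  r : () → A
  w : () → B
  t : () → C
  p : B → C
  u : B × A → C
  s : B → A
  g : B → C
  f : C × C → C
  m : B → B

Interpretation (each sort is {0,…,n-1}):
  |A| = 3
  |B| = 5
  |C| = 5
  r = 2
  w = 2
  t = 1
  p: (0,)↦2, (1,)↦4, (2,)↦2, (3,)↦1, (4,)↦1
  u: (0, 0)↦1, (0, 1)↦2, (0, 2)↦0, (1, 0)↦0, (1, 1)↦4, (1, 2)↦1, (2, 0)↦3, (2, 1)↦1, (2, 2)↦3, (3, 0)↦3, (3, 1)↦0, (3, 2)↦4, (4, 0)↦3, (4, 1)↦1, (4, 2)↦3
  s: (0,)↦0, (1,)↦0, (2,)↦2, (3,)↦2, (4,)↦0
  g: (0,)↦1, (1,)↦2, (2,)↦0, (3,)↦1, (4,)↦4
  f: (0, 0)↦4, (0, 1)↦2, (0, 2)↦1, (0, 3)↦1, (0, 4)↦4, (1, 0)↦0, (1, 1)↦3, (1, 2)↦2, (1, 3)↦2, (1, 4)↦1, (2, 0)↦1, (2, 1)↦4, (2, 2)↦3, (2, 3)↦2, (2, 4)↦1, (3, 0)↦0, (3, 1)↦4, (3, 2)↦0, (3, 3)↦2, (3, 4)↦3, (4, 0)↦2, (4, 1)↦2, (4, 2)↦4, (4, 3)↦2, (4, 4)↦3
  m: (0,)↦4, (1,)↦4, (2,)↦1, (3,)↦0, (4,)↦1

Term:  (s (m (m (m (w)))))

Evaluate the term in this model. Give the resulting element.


  w = 2
  (m (w)) = m(2,) = 1
  (m (m (w))) = m(1,) = 4
  (m (m (m (w)))) = m(4,) = 1
  (s (m (m (m (w))))) = s(1,) = 0

value = 0
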